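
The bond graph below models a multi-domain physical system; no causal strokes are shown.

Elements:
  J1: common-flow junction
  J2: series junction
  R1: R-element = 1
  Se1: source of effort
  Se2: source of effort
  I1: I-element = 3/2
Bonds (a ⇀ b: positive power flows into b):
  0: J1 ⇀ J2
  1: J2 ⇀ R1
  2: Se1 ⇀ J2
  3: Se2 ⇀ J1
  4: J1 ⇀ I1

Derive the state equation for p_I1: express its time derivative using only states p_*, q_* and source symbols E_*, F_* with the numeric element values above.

dp_I1/dt = E_Se1 + E_Se2 - 2*p_I1/3

bond 2 stroke at J2  (source Se1 imposes e)
bond 3 stroke at J1  (source Se2 imposes e)
bond 4 stroke at I1  (I1: I, integral causality)
bond 0 stroke at J1  (common-f at J1 fixed by 4)
bond 1 stroke at J2  (1-jn J2 has f-setter on 0)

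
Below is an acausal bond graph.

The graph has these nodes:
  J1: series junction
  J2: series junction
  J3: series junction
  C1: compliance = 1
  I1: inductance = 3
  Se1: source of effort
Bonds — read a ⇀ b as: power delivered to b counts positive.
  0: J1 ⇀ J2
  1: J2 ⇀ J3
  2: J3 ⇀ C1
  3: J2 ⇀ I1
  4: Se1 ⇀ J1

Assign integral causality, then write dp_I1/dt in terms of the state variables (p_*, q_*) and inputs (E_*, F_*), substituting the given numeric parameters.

dp_I1/dt = E_Se1 - q_C1

#4 →J1  (Se1: effort source, stroke at far end)
#0 →J2  (closing 1-jn rule on J1)
#2 →J3  (C1: C, integral causality)
#1 →J2  (only one flow-in slot at J3)
#3 →I1  (only one flow-in slot at J2)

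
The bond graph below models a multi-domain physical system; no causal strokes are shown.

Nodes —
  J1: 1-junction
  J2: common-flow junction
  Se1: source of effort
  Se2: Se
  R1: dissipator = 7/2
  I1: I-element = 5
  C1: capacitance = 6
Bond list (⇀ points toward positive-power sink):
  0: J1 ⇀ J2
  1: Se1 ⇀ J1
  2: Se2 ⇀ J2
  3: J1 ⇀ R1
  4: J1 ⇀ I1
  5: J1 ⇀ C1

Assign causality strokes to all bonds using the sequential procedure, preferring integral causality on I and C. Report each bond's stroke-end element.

bond 0 →J1
bond 1 →J1
bond 2 →J2
bond 3 →J1
bond 4 →I1
bond 5 →J1

b1 stroke→J1  (Se1 (Se) sets effort on bond)
b2 stroke→J2  (Se2 fixes effort; stroke away)
b0 stroke→J1  (J2 needs exactly one f-in)
b4 stroke→I1  (prefer integral on I1)
b3 stroke→J1  (J1 flow already set via bond 4)
b5 stroke→J1  (J1: bond 4 brought flow, rest push out)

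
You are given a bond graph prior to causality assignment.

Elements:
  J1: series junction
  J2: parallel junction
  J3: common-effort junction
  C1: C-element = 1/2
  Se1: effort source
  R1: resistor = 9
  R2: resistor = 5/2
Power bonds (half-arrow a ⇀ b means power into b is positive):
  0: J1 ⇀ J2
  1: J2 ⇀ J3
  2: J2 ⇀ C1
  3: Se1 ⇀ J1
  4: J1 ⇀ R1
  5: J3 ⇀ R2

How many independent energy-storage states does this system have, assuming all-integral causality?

1  (C1 all integral)

#3 stroke→J1  (Se1: effort source, stroke at far end)
#2 stroke→J2  (C1 outputs effort q/C1)
#0 stroke→J1  (0-jn J2 has e-setter on 2)
#1 stroke→J3  (common-e at J2 fixed by 2)
#5 stroke→R2  (J3 effort already set via bond 1)
#4 stroke→R1  (J1: last free bond brings flow in)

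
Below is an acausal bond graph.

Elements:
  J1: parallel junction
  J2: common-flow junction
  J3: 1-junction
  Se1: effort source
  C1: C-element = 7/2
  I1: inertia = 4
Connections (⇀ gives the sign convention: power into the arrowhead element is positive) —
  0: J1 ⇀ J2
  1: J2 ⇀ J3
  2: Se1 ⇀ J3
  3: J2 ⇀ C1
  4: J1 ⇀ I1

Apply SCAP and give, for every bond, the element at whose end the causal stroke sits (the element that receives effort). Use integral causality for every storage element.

#0 stroke at J1
#1 stroke at J2
#2 stroke at J3
#3 stroke at J2
#4 stroke at I1

bond 2 →J3  (Se1: effort source, stroke at far end)
bond 1 →J2  (only one flow-in slot at J3)
bond 3 →J2  (C1 integral (e out))
bond 0 →J1  (J2 needs exactly one f-in)
bond 4 →I1  (J1: bond 0 brought effort, rest push out)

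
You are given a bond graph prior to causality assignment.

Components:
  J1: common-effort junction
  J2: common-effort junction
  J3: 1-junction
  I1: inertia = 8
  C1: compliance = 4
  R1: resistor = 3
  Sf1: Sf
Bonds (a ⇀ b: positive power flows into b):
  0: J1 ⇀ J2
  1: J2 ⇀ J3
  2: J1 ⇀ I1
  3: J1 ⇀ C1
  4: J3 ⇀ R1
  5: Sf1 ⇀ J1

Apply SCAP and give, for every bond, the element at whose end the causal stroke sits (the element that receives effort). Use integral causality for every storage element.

bond 5 →Sf1  (Sf1 (Sf) sets flow on bond)
bond 2 →I1  (prefer integral on I1)
bond 3 →J1  (C1 integral (e out))
bond 0 →J2  (common-e at J1 fixed by 3)
bond 1 →J3  (0-jn J2 has e-setter on 0)
bond 4 →R1  (closing 1-jn rule on J3)

β0 →J2
β1 →J3
β2 →I1
β3 →J1
β4 →R1
β5 →Sf1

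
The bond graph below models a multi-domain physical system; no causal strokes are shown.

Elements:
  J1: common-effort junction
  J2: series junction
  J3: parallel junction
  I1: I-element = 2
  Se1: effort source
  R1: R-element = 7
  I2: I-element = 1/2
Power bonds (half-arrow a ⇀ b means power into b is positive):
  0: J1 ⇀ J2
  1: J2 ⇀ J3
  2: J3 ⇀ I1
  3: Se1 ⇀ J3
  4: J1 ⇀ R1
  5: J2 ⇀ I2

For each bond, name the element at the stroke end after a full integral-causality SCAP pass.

β0 stroke→J2
β1 stroke→J2
β2 stroke→I1
β3 stroke→J3
β4 stroke→J1
β5 stroke→I2

#3 →J3  (Se1: effort source, stroke at far end)
#1 →J2  (0-jn J3 has e-setter on 3)
#2 →I1  (J3 effort already set via bond 3)
#5 →I2  (I2: I, integral causality)
#0 →J2  (common-f at J2 fixed by 5)
#4 →J1  (closing 0-jn rule on J1)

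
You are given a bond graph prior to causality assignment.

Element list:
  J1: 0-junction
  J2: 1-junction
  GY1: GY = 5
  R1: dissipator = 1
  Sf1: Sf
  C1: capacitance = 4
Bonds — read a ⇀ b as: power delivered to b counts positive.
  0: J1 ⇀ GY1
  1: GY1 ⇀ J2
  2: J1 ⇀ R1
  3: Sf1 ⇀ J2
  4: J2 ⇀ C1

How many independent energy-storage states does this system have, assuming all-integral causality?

bond 3 stroke at Sf1  (Sf1 fixes flow; stroke at Sf1)
bond 1 stroke at J2  (common-f at J2 fixed by 3)
bond 4 stroke at J2  (1-jn J2 has f-setter on 3)
bond 0 stroke at J1  (GY GY1: same side as bond 1)
bond 2 stroke at R1  (common-e at J1 fixed by 0)

1  (C1 all integral)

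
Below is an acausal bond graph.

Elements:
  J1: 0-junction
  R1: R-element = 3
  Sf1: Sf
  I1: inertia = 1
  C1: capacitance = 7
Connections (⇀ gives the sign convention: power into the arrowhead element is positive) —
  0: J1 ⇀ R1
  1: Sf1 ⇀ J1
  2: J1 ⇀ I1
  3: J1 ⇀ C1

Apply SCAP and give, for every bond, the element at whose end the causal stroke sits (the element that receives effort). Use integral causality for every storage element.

#0 |R1
#1 |Sf1
#2 |I1
#3 |J1

#1 →Sf1  (Sf1: flow source, stroke at near end)
#2 →I1  (I1: I, integral causality)
#3 →J1  (prefer integral on C1)
#0 →R1  (J1 effort already set via bond 3)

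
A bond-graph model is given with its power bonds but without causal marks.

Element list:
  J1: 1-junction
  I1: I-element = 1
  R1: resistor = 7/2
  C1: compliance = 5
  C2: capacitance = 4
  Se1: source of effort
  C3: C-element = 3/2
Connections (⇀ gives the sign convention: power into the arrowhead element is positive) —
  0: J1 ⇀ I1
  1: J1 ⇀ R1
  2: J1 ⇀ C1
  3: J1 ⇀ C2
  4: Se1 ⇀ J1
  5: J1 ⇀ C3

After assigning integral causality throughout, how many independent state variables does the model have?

β4 →J1  (Se1 fixes effort; stroke away)
β0 →I1  (I1 integral (f out))
β1 →J1  (J1: bond 0 brought flow, rest push out)
β2 →J1  (J1 flow already set via bond 0)
β3 →J1  (1-jn J1 has f-setter on 0)
β5 →J1  (J1 flow already set via bond 0)

4  (C1, C2, C3, I1 all integral)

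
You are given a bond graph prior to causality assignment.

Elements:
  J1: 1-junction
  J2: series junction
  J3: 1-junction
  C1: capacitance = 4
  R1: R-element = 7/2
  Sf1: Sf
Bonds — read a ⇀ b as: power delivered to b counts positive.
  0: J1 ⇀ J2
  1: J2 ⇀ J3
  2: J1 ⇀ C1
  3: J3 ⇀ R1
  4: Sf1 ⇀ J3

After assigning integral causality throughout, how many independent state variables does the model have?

1  (C1 all integral)

β4 |Sf1  (source Sf1 imposes f)
β1 |J3  (J3 flow already set via bond 4)
β3 |J3  (1-jn J3 has f-setter on 4)
β0 |J2  (common-f at J2 fixed by 1)
β2 |J1  (common-f at J1 fixed by 0)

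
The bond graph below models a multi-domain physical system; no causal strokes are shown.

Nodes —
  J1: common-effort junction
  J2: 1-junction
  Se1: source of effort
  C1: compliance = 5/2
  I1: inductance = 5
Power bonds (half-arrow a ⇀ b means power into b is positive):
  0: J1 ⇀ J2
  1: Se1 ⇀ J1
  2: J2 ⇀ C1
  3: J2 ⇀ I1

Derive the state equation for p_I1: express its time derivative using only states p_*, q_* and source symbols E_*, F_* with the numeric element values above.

dp_I1/dt = E_Se1 - 2*q_C1/5

b1 stroke→J1  (Se1 (Se) sets effort on bond)
b0 stroke→J2  (J1 effort already set via bond 1)
b2 stroke→J2  (C1 integral (e out))
b3 stroke→I1  (only one flow-in slot at J2)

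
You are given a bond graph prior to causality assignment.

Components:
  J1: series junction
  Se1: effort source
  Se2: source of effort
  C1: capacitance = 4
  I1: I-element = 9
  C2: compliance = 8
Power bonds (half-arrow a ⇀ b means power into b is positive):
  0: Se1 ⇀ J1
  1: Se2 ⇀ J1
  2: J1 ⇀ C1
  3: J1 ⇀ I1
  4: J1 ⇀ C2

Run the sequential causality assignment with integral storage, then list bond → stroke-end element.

β0 →J1
β1 →J1
β2 →J1
β3 →I1
β4 →J1

#0 stroke at J1  (source Se1 imposes e)
#1 stroke at J1  (Se2 fixes effort; stroke away)
#2 stroke at J1  (prefer integral on C1)
#3 stroke at I1  (prefer integral on I1)
#4 stroke at J1  (J1: bond 3 brought flow, rest push out)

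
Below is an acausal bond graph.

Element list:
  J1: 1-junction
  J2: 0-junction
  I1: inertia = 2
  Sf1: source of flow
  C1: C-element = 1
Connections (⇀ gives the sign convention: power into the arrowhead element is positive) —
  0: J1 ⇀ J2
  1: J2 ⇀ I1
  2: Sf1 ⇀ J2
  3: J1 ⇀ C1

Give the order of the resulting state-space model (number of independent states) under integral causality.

bond 2 →Sf1  (Sf1 (Sf) sets flow on bond)
bond 1 →I1  (I1 outputs flow p/I1)
bond 0 →J2  (only one effort-in slot at J2)
bond 3 →J1  (J1: bond 0 brought flow, rest push out)

2  (C1, I1 all integral)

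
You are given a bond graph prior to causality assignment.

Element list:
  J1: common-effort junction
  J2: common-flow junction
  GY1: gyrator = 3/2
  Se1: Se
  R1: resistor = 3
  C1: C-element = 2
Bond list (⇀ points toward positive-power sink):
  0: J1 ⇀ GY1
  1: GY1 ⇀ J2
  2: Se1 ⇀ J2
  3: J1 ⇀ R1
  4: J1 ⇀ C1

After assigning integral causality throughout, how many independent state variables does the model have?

b2 →J2  (source Se1 imposes e)
b1 →GY1  (J2 needs exactly one f-in)
b0 →GY1  (GY1: gyrator matches bond 1)
b4 →J1  (C1 integral (e out))
b3 →R1  (J1: bond 4 brought effort, rest push out)

1  (C1 all integral)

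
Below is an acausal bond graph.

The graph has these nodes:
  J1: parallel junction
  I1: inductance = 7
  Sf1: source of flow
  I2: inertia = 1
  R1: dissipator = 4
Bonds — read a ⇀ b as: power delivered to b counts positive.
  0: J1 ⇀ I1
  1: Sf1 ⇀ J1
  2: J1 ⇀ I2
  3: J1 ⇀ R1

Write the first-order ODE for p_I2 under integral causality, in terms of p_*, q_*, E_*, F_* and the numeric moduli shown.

β1 |Sf1  (Sf1 (Sf) sets flow on bond)
β0 |I1  (prefer integral on I1)
β2 |I2  (prefer integral on I2)
β3 |J1  (J1: last free bond brings effort in)

dp_I2/dt = 4*F_Sf1 - 4*p_I1/7 - 4*p_I2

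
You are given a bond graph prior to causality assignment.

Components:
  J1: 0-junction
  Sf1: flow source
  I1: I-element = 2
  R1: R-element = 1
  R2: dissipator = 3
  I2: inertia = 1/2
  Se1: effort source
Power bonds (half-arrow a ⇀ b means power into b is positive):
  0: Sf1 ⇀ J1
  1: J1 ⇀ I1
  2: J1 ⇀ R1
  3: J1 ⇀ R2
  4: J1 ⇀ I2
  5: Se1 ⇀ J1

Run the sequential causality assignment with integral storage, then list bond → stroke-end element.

bond 0 stroke at Sf1
bond 1 stroke at I1
bond 2 stroke at R1
bond 3 stroke at R2
bond 4 stroke at I2
bond 5 stroke at J1

β0 stroke→Sf1  (source Sf1 imposes f)
β5 stroke→J1  (source Se1 imposes e)
β1 stroke→I1  (J1: bond 5 brought effort, rest push out)
β2 stroke→R1  (J1 effort already set via bond 5)
β3 stroke→R2  (0-jn J1 has e-setter on 5)
β4 stroke→I2  (common-e at J1 fixed by 5)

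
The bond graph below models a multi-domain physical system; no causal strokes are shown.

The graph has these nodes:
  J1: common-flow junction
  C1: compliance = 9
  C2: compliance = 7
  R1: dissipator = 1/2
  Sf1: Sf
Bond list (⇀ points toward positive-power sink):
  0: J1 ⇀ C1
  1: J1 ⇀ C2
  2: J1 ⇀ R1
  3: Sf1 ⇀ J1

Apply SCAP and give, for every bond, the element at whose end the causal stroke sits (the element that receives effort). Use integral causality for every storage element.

#3 stroke at Sf1  (Sf1 (Sf) sets flow on bond)
#0 stroke at J1  (1-jn J1 has f-setter on 3)
#1 stroke at J1  (1-jn J1 has f-setter on 3)
#2 stroke at J1  (common-f at J1 fixed by 3)

bond 0 stroke→J1
bond 1 stroke→J1
bond 2 stroke→J1
bond 3 stroke→Sf1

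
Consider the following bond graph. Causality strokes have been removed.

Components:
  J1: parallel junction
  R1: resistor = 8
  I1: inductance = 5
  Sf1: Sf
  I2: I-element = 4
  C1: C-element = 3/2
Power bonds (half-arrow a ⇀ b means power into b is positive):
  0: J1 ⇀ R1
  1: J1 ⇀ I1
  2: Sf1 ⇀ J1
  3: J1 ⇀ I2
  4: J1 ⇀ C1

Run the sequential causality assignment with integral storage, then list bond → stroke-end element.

#2 →Sf1  (source Sf1 imposes f)
#1 →I1  (I1 outputs flow p/I1)
#3 →I2  (I2 outputs flow p/I2)
#4 →J1  (C1: C, integral causality)
#0 →R1  (J1: bond 4 brought effort, rest push out)

#0 stroke→R1
#1 stroke→I1
#2 stroke→Sf1
#3 stroke→I2
#4 stroke→J1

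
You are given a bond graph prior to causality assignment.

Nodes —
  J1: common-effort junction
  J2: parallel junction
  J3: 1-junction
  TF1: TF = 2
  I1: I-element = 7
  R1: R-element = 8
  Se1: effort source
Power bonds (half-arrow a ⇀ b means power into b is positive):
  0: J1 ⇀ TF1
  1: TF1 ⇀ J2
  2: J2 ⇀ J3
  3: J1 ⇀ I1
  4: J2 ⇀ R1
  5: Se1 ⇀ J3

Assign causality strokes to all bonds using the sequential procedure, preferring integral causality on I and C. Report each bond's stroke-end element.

#0 stroke at J1
#1 stroke at TF1
#2 stroke at J2
#3 stroke at I1
#4 stroke at R1
#5 stroke at J3

#5 stroke at J3  (Se1: effort source, stroke at far end)
#2 stroke at J2  (closing 1-jn rule on J3)
#1 stroke at TF1  (J2 effort already set via bond 2)
#4 stroke at R1  (0-jn J2 has e-setter on 2)
#0 stroke at J1  (TF1: transformer flips bond 1)
#3 stroke at I1  (0-jn J1 has e-setter on 0)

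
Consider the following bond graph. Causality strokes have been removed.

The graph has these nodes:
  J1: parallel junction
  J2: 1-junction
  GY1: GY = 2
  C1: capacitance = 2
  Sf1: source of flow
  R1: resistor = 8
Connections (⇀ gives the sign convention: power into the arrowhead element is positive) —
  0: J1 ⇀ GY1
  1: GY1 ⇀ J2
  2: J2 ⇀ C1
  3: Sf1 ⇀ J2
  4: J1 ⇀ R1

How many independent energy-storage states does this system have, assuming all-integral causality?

β3 |Sf1  (source Sf1 imposes f)
β1 |J2  (J2 flow already set via bond 3)
β2 |J2  (1-jn J2 has f-setter on 3)
β0 |J1  (GY1: gyrator matches bond 1)
β4 |R1  (common-e at J1 fixed by 0)

1  (C1 all integral)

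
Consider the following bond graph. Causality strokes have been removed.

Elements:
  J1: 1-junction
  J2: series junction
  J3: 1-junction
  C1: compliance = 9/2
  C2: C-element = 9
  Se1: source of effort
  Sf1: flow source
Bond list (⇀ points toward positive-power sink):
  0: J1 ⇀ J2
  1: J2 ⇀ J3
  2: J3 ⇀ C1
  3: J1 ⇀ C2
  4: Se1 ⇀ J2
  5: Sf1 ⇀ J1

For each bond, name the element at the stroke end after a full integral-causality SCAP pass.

β0 stroke at J1
β1 stroke at J2
β2 stroke at J3
β3 stroke at J1
β4 stroke at J2
β5 stroke at Sf1

#4 |J2  (source Se1 imposes e)
#5 |Sf1  (Sf1 (Sf) sets flow on bond)
#0 |J1  (common-f at J1 fixed by 5)
#3 |J1  (J1 flow already set via bond 5)
#1 |J2  (1-jn J2 has f-setter on 0)
#2 |J3  (J3 flow already set via bond 1)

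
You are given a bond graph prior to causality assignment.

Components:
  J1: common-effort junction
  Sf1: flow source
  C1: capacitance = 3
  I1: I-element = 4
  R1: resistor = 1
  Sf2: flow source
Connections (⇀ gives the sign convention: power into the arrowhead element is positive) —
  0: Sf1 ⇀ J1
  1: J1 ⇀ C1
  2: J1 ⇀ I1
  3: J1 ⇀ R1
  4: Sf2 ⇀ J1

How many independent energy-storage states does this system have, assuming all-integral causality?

2  (C1, I1 all integral)

b0 |Sf1  (Sf1: flow source, stroke at near end)
b4 |Sf2  (source Sf2 imposes f)
b1 |J1  (C1 integral (e out))
b2 |I1  (0-jn J1 has e-setter on 1)
b3 |R1  (common-e at J1 fixed by 1)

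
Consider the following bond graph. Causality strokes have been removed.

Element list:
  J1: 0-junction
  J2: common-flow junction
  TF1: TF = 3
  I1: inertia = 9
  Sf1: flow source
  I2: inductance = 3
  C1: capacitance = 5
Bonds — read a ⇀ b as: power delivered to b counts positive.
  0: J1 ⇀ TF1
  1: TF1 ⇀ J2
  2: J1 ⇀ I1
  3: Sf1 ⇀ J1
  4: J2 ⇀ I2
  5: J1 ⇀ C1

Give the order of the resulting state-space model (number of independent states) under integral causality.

bond 3 stroke at Sf1  (Sf1 (Sf) sets flow on bond)
bond 2 stroke at I1  (I1 integral (f out))
bond 4 stroke at I2  (I2 integral (f out))
bond 1 stroke at J2  (common-f at J2 fixed by 4)
bond 0 stroke at TF1  (TF1: transformer flips bond 1)
bond 5 stroke at J1  (only one effort-in slot at J1)

3  (C1, I1, I2 all integral)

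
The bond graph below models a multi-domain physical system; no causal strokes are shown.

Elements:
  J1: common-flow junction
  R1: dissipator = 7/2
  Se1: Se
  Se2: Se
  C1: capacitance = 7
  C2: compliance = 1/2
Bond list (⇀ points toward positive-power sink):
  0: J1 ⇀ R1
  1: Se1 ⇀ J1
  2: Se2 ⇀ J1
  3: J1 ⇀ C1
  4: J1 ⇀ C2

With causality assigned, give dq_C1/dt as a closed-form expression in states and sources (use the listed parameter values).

dq_C1/dt = 2*E_Se1/7 + 2*E_Se2/7 - 2*q_C1/49 - 4*q_C2/7

b1 stroke→J1  (Se1: effort source, stroke at far end)
b2 stroke→J1  (Se2: effort source, stroke at far end)
b3 stroke→J1  (C1 integral (e out))
b4 stroke→J1  (C2 outputs effort q/C2)
b0 stroke→R1  (J1 needs exactly one f-in)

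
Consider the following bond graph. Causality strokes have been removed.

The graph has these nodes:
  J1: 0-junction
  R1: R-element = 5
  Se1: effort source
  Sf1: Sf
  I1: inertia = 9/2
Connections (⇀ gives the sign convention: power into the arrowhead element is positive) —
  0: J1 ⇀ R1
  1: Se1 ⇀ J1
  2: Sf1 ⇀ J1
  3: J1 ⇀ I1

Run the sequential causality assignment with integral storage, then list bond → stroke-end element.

#1 stroke at J1  (Se1 fixes effort; stroke away)
#2 stroke at Sf1  (source Sf1 imposes f)
#0 stroke at R1  (J1 effort already set via bond 1)
#3 stroke at I1  (0-jn J1 has e-setter on 1)

bond 0 stroke→R1
bond 1 stroke→J1
bond 2 stroke→Sf1
bond 3 stroke→I1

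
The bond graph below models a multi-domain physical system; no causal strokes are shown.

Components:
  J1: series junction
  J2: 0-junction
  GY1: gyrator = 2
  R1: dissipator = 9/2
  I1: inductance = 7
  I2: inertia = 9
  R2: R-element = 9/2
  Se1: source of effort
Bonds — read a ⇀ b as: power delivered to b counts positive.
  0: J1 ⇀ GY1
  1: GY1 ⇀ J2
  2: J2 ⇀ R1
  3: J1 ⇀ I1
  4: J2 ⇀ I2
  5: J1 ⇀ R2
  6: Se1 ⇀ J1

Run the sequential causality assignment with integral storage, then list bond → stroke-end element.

#6 stroke at J1  (Se1 (Se) sets effort on bond)
#3 stroke at I1  (I1 integral (f out))
#0 stroke at J1  (1-jn J1 has f-setter on 3)
#5 stroke at J1  (common-f at J1 fixed by 3)
#1 stroke at J2  (GY GY1: same side as bond 0)
#2 stroke at R1  (0-jn J2 has e-setter on 1)
#4 stroke at I2  (0-jn J2 has e-setter on 1)

#0 stroke at J1
#1 stroke at J2
#2 stroke at R1
#3 stroke at I1
#4 stroke at I2
#5 stroke at J1
#6 stroke at J1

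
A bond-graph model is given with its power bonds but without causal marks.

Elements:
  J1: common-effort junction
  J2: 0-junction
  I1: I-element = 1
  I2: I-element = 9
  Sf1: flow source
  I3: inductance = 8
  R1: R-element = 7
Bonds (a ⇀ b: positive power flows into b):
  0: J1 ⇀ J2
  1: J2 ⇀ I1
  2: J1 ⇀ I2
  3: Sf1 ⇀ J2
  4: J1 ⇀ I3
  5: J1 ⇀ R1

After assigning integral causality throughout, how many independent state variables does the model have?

#3 stroke→Sf1  (Sf1: flow source, stroke at near end)
#1 stroke→I1  (I1 outputs flow p/I1)
#0 stroke→J2  (closing 0-jn rule on J2)
#2 stroke→I2  (I2 integral (f out))
#4 stroke→I3  (I3 integral (f out))
#5 stroke→J1  (J1: last free bond brings effort in)

3  (I1, I2, I3 all integral)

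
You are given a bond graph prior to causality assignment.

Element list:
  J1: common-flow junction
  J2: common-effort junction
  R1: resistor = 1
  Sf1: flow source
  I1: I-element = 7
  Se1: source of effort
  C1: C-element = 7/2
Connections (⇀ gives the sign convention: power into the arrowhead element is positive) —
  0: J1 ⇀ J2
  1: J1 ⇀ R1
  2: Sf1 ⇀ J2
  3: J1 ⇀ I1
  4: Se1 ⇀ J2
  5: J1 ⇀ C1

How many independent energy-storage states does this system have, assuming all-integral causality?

bond 2 stroke at Sf1  (Sf1: flow source, stroke at near end)
bond 4 stroke at J2  (source Se1 imposes e)
bond 0 stroke at J1  (0-jn J2 has e-setter on 4)
bond 3 stroke at I1  (I1: I, integral causality)
bond 1 stroke at J1  (J1: bond 3 brought flow, rest push out)
bond 5 stroke at J1  (J1 flow already set via bond 3)

2  (C1, I1 all integral)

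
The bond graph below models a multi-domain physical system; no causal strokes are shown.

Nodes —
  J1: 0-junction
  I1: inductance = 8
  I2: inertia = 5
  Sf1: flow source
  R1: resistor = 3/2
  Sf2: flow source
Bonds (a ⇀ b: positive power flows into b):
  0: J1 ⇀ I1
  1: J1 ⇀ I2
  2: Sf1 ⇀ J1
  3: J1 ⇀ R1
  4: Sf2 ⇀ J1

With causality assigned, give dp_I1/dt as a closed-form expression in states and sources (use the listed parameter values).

dp_I1/dt = 3*F_Sf1/2 + 3*F_Sf2/2 - 3*p_I1/16 - 3*p_I2/10

β2 →Sf1  (Sf1 fixes flow; stroke at Sf1)
β4 →Sf2  (Sf2 (Sf) sets flow on bond)
β0 →I1  (I1 integral (f out))
β1 →I2  (prefer integral on I2)
β3 →J1  (only one effort-in slot at J1)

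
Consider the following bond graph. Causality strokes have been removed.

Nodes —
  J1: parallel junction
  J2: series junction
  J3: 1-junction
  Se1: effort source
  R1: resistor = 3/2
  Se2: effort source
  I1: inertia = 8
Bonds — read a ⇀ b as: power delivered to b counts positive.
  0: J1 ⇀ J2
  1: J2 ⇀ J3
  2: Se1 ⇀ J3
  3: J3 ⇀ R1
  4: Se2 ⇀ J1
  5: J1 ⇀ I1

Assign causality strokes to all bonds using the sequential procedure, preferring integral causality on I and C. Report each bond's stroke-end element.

bond 0 |J2
bond 1 |J3
bond 2 |J3
bond 3 |R1
bond 4 |J1
bond 5 |I1

bond 2 |J3  (source Se1 imposes e)
bond 4 |J1  (Se2: effort source, stroke at far end)
bond 0 |J2  (J1: bond 4 brought effort, rest push out)
bond 5 |I1  (J1: bond 4 brought effort, rest push out)
bond 1 |J3  (only one flow-in slot at J2)
bond 3 |R1  (closing 1-jn rule on J3)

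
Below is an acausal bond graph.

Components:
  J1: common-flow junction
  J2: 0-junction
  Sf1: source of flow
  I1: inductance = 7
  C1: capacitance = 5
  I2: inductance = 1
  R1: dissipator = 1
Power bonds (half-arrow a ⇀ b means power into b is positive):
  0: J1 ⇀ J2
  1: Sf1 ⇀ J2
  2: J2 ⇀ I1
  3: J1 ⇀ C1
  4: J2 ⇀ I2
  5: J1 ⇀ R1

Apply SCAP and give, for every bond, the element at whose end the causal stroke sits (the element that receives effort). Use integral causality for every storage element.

b1 stroke at Sf1  (Sf1 (Sf) sets flow on bond)
b2 stroke at I1  (I1 outputs flow p/I1)
b3 stroke at J1  (prefer integral on C1)
b4 stroke at I2  (I2 outputs flow p/I2)
b0 stroke at J2  (J2 needs exactly one e-in)
b5 stroke at J1  (common-f at J1 fixed by 0)

#0 stroke→J2
#1 stroke→Sf1
#2 stroke→I1
#3 stroke→J1
#4 stroke→I2
#5 stroke→J1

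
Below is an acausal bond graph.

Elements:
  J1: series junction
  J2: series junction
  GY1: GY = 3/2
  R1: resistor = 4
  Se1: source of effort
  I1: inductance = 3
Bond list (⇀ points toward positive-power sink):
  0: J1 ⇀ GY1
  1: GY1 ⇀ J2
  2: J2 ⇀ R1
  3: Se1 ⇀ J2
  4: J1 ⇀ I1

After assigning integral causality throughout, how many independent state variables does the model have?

1  (I1 all integral)

#3 stroke→J2  (Se1 fixes effort; stroke away)
#4 stroke→I1  (I1 integral (f out))
#0 stroke→J1  (common-f at J1 fixed by 4)
#1 stroke→J2  (GY1 both-in/both-out from 0)
#2 stroke→R1  (J2: last free bond brings flow in)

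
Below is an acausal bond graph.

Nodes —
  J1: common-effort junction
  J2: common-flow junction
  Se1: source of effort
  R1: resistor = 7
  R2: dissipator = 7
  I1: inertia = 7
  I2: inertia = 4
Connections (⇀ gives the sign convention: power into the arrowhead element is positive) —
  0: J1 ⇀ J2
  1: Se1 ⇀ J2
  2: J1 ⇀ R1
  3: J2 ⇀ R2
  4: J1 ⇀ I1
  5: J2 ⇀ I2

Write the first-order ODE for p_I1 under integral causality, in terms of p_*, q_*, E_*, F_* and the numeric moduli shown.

#1 |J2  (source Se1 imposes e)
#4 |I1  (I1 integral (f out))
#5 |I2  (I2 integral (f out))
#0 |J2  (J2: bond 5 brought flow, rest push out)
#3 |J2  (common-f at J2 fixed by 5)
#2 |J1  (J1 needs exactly one e-in)

dp_I1/dt = -p_I1 - 7*p_I2/4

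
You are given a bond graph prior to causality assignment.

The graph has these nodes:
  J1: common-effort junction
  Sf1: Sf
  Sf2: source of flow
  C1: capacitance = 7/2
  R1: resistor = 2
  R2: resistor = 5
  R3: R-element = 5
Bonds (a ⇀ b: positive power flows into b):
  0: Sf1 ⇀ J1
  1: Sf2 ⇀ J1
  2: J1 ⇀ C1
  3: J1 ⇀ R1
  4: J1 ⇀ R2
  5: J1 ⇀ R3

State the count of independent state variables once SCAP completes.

1  (C1 all integral)

β0 →Sf1  (Sf1: flow source, stroke at near end)
β1 →Sf2  (source Sf2 imposes f)
β2 →J1  (C1 outputs effort q/C1)
β3 →R1  (common-e at J1 fixed by 2)
β4 →R2  (common-e at J1 fixed by 2)
β5 →R3  (J1: bond 2 brought effort, rest push out)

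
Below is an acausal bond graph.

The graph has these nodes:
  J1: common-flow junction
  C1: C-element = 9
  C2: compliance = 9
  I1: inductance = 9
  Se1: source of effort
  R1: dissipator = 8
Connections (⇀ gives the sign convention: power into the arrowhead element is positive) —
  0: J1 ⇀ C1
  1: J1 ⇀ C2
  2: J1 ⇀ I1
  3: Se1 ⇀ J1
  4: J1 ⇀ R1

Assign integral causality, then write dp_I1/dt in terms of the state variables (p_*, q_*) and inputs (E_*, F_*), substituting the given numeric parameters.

bond 3 stroke→J1  (Se1 (Se) sets effort on bond)
bond 0 stroke→J1  (C1: C, integral causality)
bond 1 stroke→J1  (prefer integral on C2)
bond 2 stroke→I1  (I1 outputs flow p/I1)
bond 4 stroke→J1  (1-jn J1 has f-setter on 2)

dp_I1/dt = E_Se1 - 8*p_I1/9 - q_C1/9 - q_C2/9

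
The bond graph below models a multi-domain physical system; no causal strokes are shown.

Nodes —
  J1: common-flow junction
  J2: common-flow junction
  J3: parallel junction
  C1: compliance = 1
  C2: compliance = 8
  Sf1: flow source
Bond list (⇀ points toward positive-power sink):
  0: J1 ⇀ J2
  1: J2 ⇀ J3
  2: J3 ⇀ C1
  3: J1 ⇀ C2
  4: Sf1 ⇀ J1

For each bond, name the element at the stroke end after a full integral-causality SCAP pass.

bond 4 stroke→Sf1  (Sf1 (Sf) sets flow on bond)
bond 0 stroke→J1  (J1: bond 4 brought flow, rest push out)
bond 3 stroke→J1  (J1: bond 4 brought flow, rest push out)
bond 1 stroke→J2  (1-jn J2 has f-setter on 0)
bond 2 stroke→J3  (closing 0-jn rule on J3)

#0 →J1
#1 →J2
#2 →J3
#3 →J1
#4 →Sf1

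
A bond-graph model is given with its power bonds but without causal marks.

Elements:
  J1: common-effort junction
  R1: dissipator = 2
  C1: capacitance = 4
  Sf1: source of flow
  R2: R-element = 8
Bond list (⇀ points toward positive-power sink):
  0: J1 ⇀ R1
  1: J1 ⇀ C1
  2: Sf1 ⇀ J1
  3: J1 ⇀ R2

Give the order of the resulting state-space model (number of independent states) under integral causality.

#2 |Sf1  (source Sf1 imposes f)
#1 |J1  (C1: C, integral causality)
#0 |R1  (common-e at J1 fixed by 1)
#3 |R2  (J1: bond 1 brought effort, rest push out)

1  (C1 all integral)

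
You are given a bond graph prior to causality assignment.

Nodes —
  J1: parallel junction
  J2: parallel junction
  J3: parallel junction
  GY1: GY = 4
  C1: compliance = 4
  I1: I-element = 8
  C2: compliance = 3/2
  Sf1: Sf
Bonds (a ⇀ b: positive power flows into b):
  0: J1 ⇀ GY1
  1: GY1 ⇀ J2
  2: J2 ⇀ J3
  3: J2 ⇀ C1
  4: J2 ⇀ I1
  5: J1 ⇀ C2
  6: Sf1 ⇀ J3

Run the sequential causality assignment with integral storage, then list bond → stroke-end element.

#6 stroke at Sf1  (source Sf1 imposes f)
#2 stroke at J3  (closing 0-jn rule on J3)
#3 stroke at J2  (prefer integral on C1)
#1 stroke at GY1  (J2: bond 3 brought effort, rest push out)
#4 stroke at I1  (0-jn J2 has e-setter on 3)
#0 stroke at GY1  (through GY1, causality inverts; strokes same side of GY1)
#5 stroke at J1  (only one effort-in slot at J1)

b0 stroke→GY1
b1 stroke→GY1
b2 stroke→J3
b3 stroke→J2
b4 stroke→I1
b5 stroke→J1
b6 stroke→Sf1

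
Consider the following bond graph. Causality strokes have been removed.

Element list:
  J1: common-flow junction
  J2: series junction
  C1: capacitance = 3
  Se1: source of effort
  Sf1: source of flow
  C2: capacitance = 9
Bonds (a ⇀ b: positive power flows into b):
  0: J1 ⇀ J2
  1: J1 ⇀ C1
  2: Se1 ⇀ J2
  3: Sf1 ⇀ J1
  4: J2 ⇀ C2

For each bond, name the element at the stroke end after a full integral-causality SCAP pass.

b2 stroke at J2  (Se1 fixes effort; stroke away)
b3 stroke at Sf1  (Sf1 (Sf) sets flow on bond)
b0 stroke at J1  (J1 flow already set via bond 3)
b1 stroke at J1  (common-f at J1 fixed by 3)
b4 stroke at J2  (common-f at J2 fixed by 0)

b0 stroke at J1
b1 stroke at J1
b2 stroke at J2
b3 stroke at Sf1
b4 stroke at J2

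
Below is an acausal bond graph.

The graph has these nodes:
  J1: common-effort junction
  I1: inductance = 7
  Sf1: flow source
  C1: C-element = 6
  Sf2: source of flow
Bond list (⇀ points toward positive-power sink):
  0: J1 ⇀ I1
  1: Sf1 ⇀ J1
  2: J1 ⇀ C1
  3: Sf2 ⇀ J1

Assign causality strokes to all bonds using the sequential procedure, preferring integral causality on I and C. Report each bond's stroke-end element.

bond 0 →I1
bond 1 →Sf1
bond 2 →J1
bond 3 →Sf2

bond 1 →Sf1  (source Sf1 imposes f)
bond 3 →Sf2  (Sf2: flow source, stroke at near end)
bond 0 →I1  (I1 outputs flow p/I1)
bond 2 →J1  (only one effort-in slot at J1)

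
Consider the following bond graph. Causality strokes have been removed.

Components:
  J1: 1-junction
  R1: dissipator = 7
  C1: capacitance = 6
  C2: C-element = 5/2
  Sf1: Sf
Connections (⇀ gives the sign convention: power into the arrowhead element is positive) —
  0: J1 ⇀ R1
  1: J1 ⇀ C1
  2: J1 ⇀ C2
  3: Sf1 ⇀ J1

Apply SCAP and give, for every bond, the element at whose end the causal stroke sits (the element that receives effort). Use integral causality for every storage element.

b0 →J1
b1 →J1
b2 →J1
b3 →Sf1

#3 stroke at Sf1  (source Sf1 imposes f)
#0 stroke at J1  (J1 flow already set via bond 3)
#1 stroke at J1  (common-f at J1 fixed by 3)
#2 stroke at J1  (1-jn J1 has f-setter on 3)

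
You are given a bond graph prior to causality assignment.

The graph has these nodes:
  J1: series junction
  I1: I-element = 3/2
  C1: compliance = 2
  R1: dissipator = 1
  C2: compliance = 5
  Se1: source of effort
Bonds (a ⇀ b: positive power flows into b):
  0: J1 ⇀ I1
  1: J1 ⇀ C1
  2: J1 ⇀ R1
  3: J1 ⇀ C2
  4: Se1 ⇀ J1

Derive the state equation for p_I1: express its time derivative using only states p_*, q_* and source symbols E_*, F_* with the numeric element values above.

#4 →J1  (Se1: effort source, stroke at far end)
#0 →I1  (I1: I, integral causality)
#1 →J1  (1-jn J1 has f-setter on 0)
#2 →J1  (1-jn J1 has f-setter on 0)
#3 →J1  (1-jn J1 has f-setter on 0)

dp_I1/dt = E_Se1 - 2*p_I1/3 - q_C1/2 - q_C2/5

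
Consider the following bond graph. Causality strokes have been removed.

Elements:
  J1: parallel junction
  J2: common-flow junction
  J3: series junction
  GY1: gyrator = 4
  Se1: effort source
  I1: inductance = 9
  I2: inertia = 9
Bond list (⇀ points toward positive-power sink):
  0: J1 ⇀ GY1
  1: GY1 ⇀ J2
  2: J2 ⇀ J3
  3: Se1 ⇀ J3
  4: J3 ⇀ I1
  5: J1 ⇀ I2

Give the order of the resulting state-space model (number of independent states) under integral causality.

bond 3 →J3  (Se1 (Se) sets effort on bond)
bond 4 →I1  (I1: I, integral causality)
bond 2 →J3  (1-jn J3 has f-setter on 4)
bond 1 →J2  (J2: bond 2 brought flow, rest push out)
bond 0 →J1  (GY GY1: same side as bond 1)
bond 5 →I2  (common-e at J1 fixed by 0)

2  (I1, I2 all integral)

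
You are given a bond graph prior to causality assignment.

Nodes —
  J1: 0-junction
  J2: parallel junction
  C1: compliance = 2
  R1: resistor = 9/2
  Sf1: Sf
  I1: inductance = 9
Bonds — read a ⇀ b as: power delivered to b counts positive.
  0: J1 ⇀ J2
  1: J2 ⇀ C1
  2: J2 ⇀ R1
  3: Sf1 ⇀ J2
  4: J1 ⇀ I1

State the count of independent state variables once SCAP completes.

2  (C1, I1 all integral)

b3 →Sf1  (Sf1 fixes flow; stroke at Sf1)
b1 →J2  (C1 integral (e out))
b0 →J1  (0-jn J2 has e-setter on 1)
b2 →R1  (J2: bond 1 brought effort, rest push out)
b4 →I1  (J1: bond 0 brought effort, rest push out)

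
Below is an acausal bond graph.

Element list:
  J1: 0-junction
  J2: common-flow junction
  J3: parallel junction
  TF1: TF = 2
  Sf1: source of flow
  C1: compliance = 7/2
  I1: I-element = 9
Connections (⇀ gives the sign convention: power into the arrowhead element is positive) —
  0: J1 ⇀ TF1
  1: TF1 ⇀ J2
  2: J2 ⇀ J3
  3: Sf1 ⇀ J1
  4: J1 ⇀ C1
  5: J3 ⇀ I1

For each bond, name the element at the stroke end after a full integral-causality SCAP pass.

#3 stroke at Sf1  (Sf1 fixes flow; stroke at Sf1)
#4 stroke at J1  (C1: C, integral causality)
#0 stroke at TF1  (common-e at J1 fixed by 4)
#1 stroke at J2  (TF1 one-in-one-out from 0)
#2 stroke at J3  (J2: last free bond brings flow in)
#5 stroke at I1  (0-jn J3 has e-setter on 2)

#0 →TF1
#1 →J2
#2 →J3
#3 →Sf1
#4 →J1
#5 →I1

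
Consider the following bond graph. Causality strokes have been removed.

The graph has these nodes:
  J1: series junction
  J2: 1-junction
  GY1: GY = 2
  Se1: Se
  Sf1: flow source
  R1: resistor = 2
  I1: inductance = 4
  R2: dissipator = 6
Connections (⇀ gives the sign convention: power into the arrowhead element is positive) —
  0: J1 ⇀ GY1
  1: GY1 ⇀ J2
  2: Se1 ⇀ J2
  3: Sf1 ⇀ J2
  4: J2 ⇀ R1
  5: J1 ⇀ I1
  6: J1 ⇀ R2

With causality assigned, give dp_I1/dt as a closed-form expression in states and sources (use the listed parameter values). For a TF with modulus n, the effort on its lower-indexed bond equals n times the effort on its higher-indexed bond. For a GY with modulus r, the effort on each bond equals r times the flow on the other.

dp_I1/dt = -2*F_Sf1 - 3*p_I1/2

b2 stroke at J2  (Se1: effort source, stroke at far end)
b3 stroke at Sf1  (source Sf1 imposes f)
b1 stroke at J2  (common-f at J2 fixed by 3)
b4 stroke at J2  (common-f at J2 fixed by 3)
b0 stroke at J1  (GY1 both-in/both-out from 1)
b5 stroke at I1  (I1: I, integral causality)
b6 stroke at J1  (1-jn J1 has f-setter on 5)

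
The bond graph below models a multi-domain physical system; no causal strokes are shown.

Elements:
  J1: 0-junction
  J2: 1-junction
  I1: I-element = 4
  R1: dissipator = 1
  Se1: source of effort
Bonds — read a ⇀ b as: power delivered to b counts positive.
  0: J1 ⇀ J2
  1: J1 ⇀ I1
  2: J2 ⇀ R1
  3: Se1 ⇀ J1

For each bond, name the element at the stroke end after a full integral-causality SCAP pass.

#3 stroke→J1  (Se1 (Se) sets effort on bond)
#0 stroke→J2  (0-jn J1 has e-setter on 3)
#1 stroke→I1  (J1: bond 3 brought effort, rest push out)
#2 stroke→R1  (J2: last free bond brings flow in)

bond 0 |J2
bond 1 |I1
bond 2 |R1
bond 3 |J1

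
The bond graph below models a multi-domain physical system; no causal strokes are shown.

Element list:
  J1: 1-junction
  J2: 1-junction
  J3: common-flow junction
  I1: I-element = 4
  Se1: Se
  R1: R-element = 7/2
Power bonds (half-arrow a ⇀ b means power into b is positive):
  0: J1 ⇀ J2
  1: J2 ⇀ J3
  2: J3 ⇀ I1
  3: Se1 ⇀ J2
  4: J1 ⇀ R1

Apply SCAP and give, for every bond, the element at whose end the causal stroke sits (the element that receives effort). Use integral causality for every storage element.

β0 stroke→J2
β1 stroke→J3
β2 stroke→I1
β3 stroke→J2
β4 stroke→J1

b3 →J2  (Se1 fixes effort; stroke away)
b2 →I1  (I1 integral (f out))
b1 →J3  (J3: bond 2 brought flow, rest push out)
b0 →J2  (common-f at J2 fixed by 1)
b4 →J1  (J1 flow already set via bond 0)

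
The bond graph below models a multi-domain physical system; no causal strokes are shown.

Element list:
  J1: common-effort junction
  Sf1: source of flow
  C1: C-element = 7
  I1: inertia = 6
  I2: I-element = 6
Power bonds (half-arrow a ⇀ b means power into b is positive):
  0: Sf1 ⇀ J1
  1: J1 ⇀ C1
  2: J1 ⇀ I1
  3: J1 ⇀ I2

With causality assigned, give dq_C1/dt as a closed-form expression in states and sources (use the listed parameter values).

β0 stroke→Sf1  (source Sf1 imposes f)
β1 stroke→J1  (prefer integral on C1)
β2 stroke→I1  (0-jn J1 has e-setter on 1)
β3 stroke→I2  (J1 effort already set via bond 1)

dq_C1/dt = F_Sf1 - p_I1/6 - p_I2/6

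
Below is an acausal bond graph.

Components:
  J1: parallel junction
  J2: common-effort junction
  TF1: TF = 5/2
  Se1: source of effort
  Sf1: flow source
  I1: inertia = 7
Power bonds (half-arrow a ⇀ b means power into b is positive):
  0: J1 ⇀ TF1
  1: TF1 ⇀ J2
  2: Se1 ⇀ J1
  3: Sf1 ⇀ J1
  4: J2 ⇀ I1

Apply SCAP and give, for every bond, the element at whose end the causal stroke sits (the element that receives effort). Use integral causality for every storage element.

b2 |J1  (Se1 (Se) sets effort on bond)
b3 |Sf1  (source Sf1 imposes f)
b0 |TF1  (0-jn J1 has e-setter on 2)
b1 |J2  (TF1: transformer flips bond 0)
b4 |I1  (J2 effort already set via bond 1)

#0 stroke at TF1
#1 stroke at J2
#2 stroke at J1
#3 stroke at Sf1
#4 stroke at I1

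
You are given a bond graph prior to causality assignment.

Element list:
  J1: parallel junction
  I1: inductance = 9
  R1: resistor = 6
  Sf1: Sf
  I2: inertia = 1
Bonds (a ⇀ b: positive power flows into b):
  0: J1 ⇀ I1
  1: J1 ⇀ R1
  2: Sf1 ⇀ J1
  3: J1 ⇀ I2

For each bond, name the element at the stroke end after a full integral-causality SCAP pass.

b2 stroke→Sf1  (Sf1: flow source, stroke at near end)
b0 stroke→I1  (I1: I, integral causality)
b3 stroke→I2  (I2: I, integral causality)
b1 stroke→J1  (J1 needs exactly one e-in)

b0 |I1
b1 |J1
b2 |Sf1
b3 |I2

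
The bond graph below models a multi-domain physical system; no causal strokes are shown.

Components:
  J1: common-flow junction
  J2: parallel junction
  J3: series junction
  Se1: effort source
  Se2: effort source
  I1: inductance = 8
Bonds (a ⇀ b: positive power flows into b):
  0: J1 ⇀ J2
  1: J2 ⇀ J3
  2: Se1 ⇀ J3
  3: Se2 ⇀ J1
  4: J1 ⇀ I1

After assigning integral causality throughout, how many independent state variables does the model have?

1  (I1 all integral)

#2 stroke→J3  (Se1: effort source, stroke at far end)
#3 stroke→J1  (Se2 fixes effort; stroke away)
#1 stroke→J2  (J3 needs exactly one f-in)
#0 stroke→J1  (J2 effort already set via bond 1)
#4 stroke→I1  (closing 1-jn rule on J1)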